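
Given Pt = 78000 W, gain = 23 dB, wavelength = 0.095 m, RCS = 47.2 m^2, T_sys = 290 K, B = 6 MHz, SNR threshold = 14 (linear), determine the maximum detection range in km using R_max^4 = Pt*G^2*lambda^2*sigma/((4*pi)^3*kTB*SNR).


G_lin = 10^(23/10) = 199.526231
R^4 = 78000 * 199.526231^2 * 0.095^2 * 47.2 / ((4*pi)^3 * 1.38e-23 * 290 * 6000000.0 * 14)
R^4 = 1.98289e18 m^4
R_max = (1.98289e18)^(1/4) = 37525.3 m = 37.5 km

37.5 km


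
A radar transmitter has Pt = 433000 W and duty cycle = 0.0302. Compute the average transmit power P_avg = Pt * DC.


P_avg = 433000 * 0.0302 = 13076.6 W

13076.6 W


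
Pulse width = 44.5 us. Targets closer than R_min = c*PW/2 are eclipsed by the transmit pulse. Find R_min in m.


R_min = 3e8 * 44.5e-6 / 2 = 6675.0 m

6675.0 m


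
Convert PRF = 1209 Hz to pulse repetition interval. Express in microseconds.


PRI = 1/1209 = 0.0008271299 s = 827.1 us

827.1 us


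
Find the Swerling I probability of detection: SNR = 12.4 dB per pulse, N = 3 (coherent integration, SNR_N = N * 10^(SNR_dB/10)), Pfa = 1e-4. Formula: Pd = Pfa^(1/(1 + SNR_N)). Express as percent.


SNR_lin = 10^(12.4/10) = 17.37801
SNR_N = 3 * 17.37801 = 52.13403
1/(1 + SNR_N) = 1/53.13403 = 0.0188203
Pd = (1e-4)^0.0188203 = 0.84085
Pd = 84.1%

84.1%


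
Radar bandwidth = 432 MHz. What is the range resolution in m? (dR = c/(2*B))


dR = 3e8 / (2 * 432000000.0) = 0.35 m

0.35 m


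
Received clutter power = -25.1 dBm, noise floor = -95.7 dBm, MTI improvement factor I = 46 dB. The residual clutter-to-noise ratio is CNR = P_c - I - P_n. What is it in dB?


CNR = -25.1 - 46 - (-95.7) = 24.6 dB

24.6 dB


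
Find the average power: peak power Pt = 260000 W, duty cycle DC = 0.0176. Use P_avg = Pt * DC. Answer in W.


P_avg = 260000 * 0.0176 = 4576.0 W

4576.0 W


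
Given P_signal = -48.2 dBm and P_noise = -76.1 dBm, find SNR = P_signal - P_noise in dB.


SNR = -48.2 - (-76.1) = 27.9 dB

27.9 dB


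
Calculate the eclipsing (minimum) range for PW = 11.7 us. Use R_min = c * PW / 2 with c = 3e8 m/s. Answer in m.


R_min = 3e8 * 11.7e-6 / 2 = 1755.0 m

1755.0 m


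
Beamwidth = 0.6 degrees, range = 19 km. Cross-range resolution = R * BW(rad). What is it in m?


BW_rad = 0.010471976
CR = 19000 * 0.010471976 = 199.0 m

199.0 m


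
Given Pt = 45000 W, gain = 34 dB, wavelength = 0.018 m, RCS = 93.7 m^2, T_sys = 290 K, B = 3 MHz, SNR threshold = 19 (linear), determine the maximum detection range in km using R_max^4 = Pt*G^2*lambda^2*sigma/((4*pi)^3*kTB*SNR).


G_lin = 10^(34/10) = 2511.886432
R^4 = 45000 * 2511.886432^2 * 0.018^2 * 93.7 / ((4*pi)^3 * 1.38e-23 * 290 * 3000000.0 * 19)
R^4 = 1.90421e19 m^4
R_max = (1.90421e19)^(1/4) = 66058.5 m = 66.1 km

66.1 km


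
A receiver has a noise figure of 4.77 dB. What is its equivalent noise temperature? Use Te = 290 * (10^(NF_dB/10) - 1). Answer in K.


NF_lin = 10^(4.77/10) = 2.999163
Te = 290 * (2.999163 - 1) = 579.8 K

579.8 K


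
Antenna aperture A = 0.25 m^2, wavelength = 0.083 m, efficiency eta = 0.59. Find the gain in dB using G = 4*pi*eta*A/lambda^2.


G_linear = 4*pi*0.59*0.25/0.083^2 = 269.06
G_dB = 10*log10(269.06) = 24.3 dB

24.3 dB


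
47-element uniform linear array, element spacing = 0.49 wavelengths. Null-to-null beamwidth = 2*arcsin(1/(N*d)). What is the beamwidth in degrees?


1/(N*d) = 1/(47*0.49) = 0.043422
BW = 2*arcsin(0.043422) = 5.0 degrees

5.0 degrees


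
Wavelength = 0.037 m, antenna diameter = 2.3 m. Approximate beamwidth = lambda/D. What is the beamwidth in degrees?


BW_rad = 0.037 / 2.3 = 0.016087
BW_deg = 0.92 degrees

0.92 degrees


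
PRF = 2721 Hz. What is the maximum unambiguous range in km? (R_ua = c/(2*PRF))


R_ua = 3e8 / (2 * 2721) = 55126.8 m = 55.1 km

55.1 km


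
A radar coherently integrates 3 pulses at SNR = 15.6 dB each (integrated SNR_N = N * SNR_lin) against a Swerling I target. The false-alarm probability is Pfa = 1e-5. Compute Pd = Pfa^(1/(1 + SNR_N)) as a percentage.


SNR_lin = 10^(15.6/10) = 36.30781
SNR_N = 3 * 36.30781 = 108.92343
1/(1 + SNR_N) = 1/109.92343 = 0.0090972
Pd = (1e-5)^0.0090972 = 0.90056
Pd = 90.1%

90.1%


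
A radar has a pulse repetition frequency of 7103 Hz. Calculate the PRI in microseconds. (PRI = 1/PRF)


PRI = 1/7103 = 0.0001407856 s = 140.8 us

140.8 us


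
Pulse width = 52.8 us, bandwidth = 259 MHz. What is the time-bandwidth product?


TBP = 52.8 * 259 = 13675.2

13675.2


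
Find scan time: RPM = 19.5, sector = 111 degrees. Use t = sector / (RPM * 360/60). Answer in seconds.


t = 111 / (19.5 * 360) * 60 = 0.95 s

0.95 s


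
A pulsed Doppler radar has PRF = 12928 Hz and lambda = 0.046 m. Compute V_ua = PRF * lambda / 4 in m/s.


V_ua = 12928 * 0.046 / 4 = 148.7 m/s

148.7 m/s


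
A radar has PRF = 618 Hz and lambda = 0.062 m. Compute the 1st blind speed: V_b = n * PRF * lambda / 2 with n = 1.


V_blind = 1 * 618 * 0.062 / 2 = 19.2 m/s

19.2 m/s


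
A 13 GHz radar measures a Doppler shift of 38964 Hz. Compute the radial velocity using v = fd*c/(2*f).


v = 38964 * 3e8 / (2 * 13000000000.0) = 449.6 m/s

449.6 m/s


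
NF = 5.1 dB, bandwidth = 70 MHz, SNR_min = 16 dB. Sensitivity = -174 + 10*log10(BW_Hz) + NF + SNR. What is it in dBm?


10*log10(70000000.0) = 78.45
S = -174 + 78.45 + 5.1 + 16 = -74.4 dBm

-74.4 dBm


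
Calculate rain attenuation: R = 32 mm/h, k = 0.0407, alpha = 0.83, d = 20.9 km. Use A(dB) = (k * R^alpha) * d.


gamma = 0.0407 * 32^0.83 = 0.722552 dB/km
A = 0.722552 * 20.9 = 15.1 dB

15.1 dB


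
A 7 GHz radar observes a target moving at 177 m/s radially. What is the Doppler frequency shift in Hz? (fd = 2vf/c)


fd = 2 * 177 * 7000000000.0 / 3e8 = 8260.0 Hz

8260.0 Hz


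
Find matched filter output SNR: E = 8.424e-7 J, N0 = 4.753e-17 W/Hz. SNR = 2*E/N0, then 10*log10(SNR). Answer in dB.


SNR_lin = 2 * 8.424e-7 / 4.753e-17 = 3.545e10
SNR_dB = 10*log10(3.545e10) = 105.5 dB

105.5 dB


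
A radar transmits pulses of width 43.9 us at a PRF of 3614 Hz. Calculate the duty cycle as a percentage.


DC = 43.9e-6 * 3614 * 100 = 15.87%

15.87%


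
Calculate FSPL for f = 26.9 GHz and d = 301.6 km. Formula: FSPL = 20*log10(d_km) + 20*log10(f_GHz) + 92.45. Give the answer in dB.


20*log10(301.6) = 49.59
20*log10(26.9) = 28.6
FSPL = 170.6 dB

170.6 dB


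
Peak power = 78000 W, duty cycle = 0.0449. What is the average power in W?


P_avg = 78000 * 0.0449 = 3502.2 W

3502.2 W


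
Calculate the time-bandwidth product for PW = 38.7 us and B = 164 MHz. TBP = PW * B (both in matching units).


TBP = 38.7 * 164 = 6346.8

6346.8


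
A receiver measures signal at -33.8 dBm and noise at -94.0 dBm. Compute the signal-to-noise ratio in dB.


SNR = -33.8 - (-94.0) = 60.2 dB

60.2 dB


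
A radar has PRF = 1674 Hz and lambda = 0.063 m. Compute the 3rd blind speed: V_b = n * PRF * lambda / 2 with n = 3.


V_blind = 3 * 1674 * 0.063 / 2 = 158.2 m/s

158.2 m/s


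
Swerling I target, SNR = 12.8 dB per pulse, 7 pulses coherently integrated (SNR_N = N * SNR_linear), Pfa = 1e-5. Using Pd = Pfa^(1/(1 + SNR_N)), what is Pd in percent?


SNR_lin = 10^(12.8/10) = 19.05461
SNR_N = 7 * 19.05461 = 133.38227
1/(1 + SNR_N) = 1/134.38227 = 0.0074415
Pd = (1e-5)^0.0074415 = 0.91789
Pd = 91.8%

91.8%


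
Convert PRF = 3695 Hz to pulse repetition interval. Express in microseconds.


PRI = 1/3695 = 0.000270636 s = 270.6 us

270.6 us


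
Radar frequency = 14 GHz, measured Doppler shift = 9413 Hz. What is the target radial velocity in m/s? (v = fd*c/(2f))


v = 9413 * 3e8 / (2 * 14000000000.0) = 100.9 m/s

100.9 m/s


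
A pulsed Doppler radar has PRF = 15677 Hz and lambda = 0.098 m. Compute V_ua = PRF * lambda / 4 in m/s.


V_ua = 15677 * 0.098 / 4 = 384.1 m/s

384.1 m/s


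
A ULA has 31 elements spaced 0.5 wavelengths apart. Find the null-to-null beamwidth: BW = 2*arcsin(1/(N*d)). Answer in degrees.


1/(N*d) = 1/(31*0.5) = 0.064516
BW = 2*arcsin(0.064516) = 7.4 degrees

7.4 degrees


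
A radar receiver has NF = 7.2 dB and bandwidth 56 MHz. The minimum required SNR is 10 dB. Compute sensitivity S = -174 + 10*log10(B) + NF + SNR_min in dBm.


10*log10(56000000.0) = 77.48
S = -174 + 77.48 + 7.2 + 10 = -79.3 dBm

-79.3 dBm


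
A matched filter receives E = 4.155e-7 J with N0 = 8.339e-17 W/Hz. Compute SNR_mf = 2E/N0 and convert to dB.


SNR_lin = 2 * 4.155e-7 / 8.339e-17 = 9.965e9
SNR_dB = 10*log10(9.965e9) = 100.0 dB

100.0 dB


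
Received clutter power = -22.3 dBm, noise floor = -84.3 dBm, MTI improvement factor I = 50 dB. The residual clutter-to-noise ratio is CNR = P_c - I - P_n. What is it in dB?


CNR = -22.3 - 50 - (-84.3) = 12.0 dB

12.0 dB


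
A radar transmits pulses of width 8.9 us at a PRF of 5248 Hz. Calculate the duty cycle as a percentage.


DC = 8.9e-6 * 5248 * 100 = 4.67%

4.67%


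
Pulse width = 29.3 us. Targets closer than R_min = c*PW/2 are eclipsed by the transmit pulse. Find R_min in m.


R_min = 3e8 * 29.3e-6 / 2 = 4395.0 m

4395.0 m


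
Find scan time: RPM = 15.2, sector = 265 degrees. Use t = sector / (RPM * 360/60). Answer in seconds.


t = 265 / (15.2 * 360) * 60 = 2.91 s

2.91 s


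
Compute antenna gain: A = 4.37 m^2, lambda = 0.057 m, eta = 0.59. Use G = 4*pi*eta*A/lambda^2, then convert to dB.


G_linear = 4*pi*0.59*4.37/0.057^2 = 9972.26
G_dB = 10*log10(9972.26) = 40.0 dB

40.0 dB


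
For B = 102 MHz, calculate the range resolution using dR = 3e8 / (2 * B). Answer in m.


dR = 3e8 / (2 * 102000000.0) = 1.47 m

1.47 m


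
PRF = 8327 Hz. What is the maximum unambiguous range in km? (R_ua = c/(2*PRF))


R_ua = 3e8 / (2 * 8327) = 18013.7 m = 18.0 km

18.0 km


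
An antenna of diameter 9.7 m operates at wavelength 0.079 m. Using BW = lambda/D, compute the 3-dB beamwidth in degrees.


BW_rad = 0.079 / 9.7 = 0.008144
BW_deg = 0.47 degrees

0.47 degrees


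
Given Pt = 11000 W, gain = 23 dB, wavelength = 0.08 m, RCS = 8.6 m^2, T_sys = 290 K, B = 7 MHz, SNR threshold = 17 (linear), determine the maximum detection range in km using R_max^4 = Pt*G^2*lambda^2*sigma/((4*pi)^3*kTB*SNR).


G_lin = 10^(23/10) = 199.526231
R^4 = 11000 * 199.526231^2 * 0.08^2 * 8.6 / ((4*pi)^3 * 1.38e-23 * 290 * 7000000.0 * 17)
R^4 = 2.55045e16 m^4
R_max = (2.55045e16)^(1/4) = 12637.3 m = 12.6 km

12.6 km


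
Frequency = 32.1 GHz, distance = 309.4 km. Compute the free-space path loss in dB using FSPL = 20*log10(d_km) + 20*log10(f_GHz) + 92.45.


20*log10(309.4) = 49.81
20*log10(32.1) = 30.13
FSPL = 172.4 dB

172.4 dB


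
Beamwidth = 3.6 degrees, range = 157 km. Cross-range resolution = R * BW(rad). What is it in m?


BW_rad = 0.062831853
CR = 157000 * 0.062831853 = 9864.6 m

9864.6 m


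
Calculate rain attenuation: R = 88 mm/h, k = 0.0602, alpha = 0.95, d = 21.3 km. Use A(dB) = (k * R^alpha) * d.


gamma = 0.0602 * 88^0.95 = 4.235016 dB/km
A = 4.235016 * 21.3 = 90.21 dB

90.21 dB


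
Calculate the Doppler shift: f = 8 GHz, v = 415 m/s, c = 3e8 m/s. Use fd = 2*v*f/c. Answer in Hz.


fd = 2 * 415 * 8000000000.0 / 3e8 = 22133.3 Hz

22133.3 Hz


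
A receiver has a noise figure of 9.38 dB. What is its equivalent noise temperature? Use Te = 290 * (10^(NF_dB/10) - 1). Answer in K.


NF_lin = 10^(9.38/10) = 8.669619
Te = 290 * (8.669619 - 1) = 2224.2 K

2224.2 K


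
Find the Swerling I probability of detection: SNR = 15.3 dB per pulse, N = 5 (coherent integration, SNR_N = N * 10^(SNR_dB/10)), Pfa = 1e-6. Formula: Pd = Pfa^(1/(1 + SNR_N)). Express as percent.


SNR_lin = 10^(15.3/10) = 33.88442
SNR_N = 5 * 33.88442 = 169.4221
1/(1 + SNR_N) = 1/170.4221 = 0.0058678
Pd = (1e-6)^0.0058678 = 0.92213
Pd = 92.2%

92.2%


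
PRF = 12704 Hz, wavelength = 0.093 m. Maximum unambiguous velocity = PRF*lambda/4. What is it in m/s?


V_ua = 12704 * 0.093 / 4 = 295.4 m/s

295.4 m/s


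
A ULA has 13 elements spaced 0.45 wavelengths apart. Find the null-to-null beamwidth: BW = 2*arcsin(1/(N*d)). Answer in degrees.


1/(N*d) = 1/(13*0.45) = 0.17094
BW = 2*arcsin(0.17094) = 19.7 degrees

19.7 degrees


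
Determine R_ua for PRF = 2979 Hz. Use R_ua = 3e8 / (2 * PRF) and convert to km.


R_ua = 3e8 / (2 * 2979) = 50352.5 m = 50.4 km

50.4 km


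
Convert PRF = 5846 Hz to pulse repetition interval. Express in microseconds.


PRI = 1/5846 = 0.0001710571 s = 171.1 us

171.1 us


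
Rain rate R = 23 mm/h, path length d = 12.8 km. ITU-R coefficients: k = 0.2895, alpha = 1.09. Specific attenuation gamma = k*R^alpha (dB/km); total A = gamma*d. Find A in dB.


gamma = 0.2895 * 23^1.09 = 8.829415 dB/km
A = 8.829415 * 12.8 = 113.02 dB

113.02 dB


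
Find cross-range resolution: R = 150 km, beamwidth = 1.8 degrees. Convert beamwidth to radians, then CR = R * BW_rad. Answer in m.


BW_rad = 0.031415927
CR = 150000 * 0.031415927 = 4712.4 m

4712.4 m


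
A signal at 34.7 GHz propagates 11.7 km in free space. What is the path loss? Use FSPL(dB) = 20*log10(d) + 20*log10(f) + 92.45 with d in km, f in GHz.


20*log10(11.7) = 21.36
20*log10(34.7) = 30.81
FSPL = 144.6 dB

144.6 dB


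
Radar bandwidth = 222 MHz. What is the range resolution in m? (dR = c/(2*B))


dR = 3e8 / (2 * 222000000.0) = 0.68 m

0.68 m


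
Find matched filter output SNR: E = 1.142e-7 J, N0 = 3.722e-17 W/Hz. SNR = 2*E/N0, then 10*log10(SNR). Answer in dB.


SNR_lin = 2 * 1.142e-7 / 3.722e-17 = 6.136e9
SNR_dB = 10*log10(6.136e9) = 97.9 dB

97.9 dB


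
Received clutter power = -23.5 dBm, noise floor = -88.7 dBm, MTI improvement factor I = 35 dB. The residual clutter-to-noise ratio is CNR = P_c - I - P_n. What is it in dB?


CNR = -23.5 - 35 - (-88.7) = 30.2 dB

30.2 dB


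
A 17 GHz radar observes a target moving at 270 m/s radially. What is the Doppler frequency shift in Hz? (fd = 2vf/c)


fd = 2 * 270 * 17000000000.0 / 3e8 = 30600.0 Hz

30600.0 Hz


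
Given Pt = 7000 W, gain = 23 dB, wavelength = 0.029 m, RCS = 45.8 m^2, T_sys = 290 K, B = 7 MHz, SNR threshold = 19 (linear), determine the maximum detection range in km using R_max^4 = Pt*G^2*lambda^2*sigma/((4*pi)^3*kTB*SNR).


G_lin = 10^(23/10) = 199.526231
R^4 = 7000 * 199.526231^2 * 0.029^2 * 45.8 / ((4*pi)^3 * 1.38e-23 * 290 * 7000000.0 * 19)
R^4 = 1.01625e16 m^4
R_max = (1.01625e16)^(1/4) = 10040.4 m = 10.0 km

10.0 km


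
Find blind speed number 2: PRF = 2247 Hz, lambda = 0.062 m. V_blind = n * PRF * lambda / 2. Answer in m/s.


V_blind = 2 * 2247 * 0.062 / 2 = 139.3 m/s

139.3 m/s


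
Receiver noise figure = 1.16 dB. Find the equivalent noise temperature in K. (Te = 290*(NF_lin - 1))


NF_lin = 10^(1.16/10) = 1.306171
Te = 290 * (1.306171 - 1) = 88.8 K

88.8 K


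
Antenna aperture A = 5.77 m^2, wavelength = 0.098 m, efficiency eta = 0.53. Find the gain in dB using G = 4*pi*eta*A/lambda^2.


G_linear = 4*pi*0.53*5.77/0.098^2 = 4001.38
G_dB = 10*log10(4001.38) = 36.0 dB

36.0 dB


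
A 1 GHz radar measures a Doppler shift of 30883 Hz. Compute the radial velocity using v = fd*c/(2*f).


v = 30883 * 3e8 / (2 * 1000000000.0) = 4632.5 m/s

4632.5 m/s


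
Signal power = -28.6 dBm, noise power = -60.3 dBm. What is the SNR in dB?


SNR = -28.6 - (-60.3) = 31.7 dB

31.7 dB


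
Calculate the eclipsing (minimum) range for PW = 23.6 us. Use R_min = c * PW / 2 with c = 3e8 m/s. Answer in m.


R_min = 3e8 * 23.6e-6 / 2 = 3540.0 m

3540.0 m


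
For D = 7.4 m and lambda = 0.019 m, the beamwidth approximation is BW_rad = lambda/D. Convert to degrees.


BW_rad = 0.019 / 7.4 = 0.002568
BW_deg = 0.15 degrees

0.15 degrees


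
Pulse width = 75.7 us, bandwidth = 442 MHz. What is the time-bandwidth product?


TBP = 75.7 * 442 = 33459.4

33459.4


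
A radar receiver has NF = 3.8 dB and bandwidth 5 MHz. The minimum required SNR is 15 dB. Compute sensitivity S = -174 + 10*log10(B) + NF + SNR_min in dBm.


10*log10(5000000.0) = 66.99
S = -174 + 66.99 + 3.8 + 15 = -88.2 dBm

-88.2 dBm


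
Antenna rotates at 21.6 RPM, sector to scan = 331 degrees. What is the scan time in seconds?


t = 331 / (21.6 * 360) * 60 = 2.55 s

2.55 s


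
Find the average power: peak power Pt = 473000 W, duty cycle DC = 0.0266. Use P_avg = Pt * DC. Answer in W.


P_avg = 473000 * 0.0266 = 12581.8 W

12581.8 W


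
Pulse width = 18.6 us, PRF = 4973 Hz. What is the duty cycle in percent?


DC = 18.6e-6 * 4973 * 100 = 9.25%

9.25%


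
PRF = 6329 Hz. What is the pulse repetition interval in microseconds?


PRI = 1/6329 = 0.0001580028 s = 158.0 us

158.0 us


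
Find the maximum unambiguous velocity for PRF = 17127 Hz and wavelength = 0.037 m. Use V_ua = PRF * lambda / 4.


V_ua = 17127 * 0.037 / 4 = 158.4 m/s

158.4 m/s


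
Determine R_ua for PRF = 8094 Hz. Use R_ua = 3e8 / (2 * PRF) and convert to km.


R_ua = 3e8 / (2 * 8094) = 18532.2 m = 18.5 km

18.5 km


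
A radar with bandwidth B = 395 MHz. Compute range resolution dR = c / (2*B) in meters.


dR = 3e8 / (2 * 395000000.0) = 0.38 m

0.38 m


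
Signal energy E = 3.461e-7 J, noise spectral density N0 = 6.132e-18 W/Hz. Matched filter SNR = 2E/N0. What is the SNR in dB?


SNR_lin = 2 * 3.461e-7 / 6.132e-18 = 1.129e11
SNR_dB = 10*log10(1.129e11) = 110.5 dB

110.5 dB


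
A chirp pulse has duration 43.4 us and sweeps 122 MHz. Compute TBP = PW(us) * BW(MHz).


TBP = 43.4 * 122 = 5294.8

5294.8


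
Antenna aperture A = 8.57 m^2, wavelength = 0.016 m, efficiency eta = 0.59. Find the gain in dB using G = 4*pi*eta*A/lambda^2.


G_linear = 4*pi*0.59*8.57/0.016^2 = 248200.55
G_dB = 10*log10(248200.55) = 53.9 dB

53.9 dB


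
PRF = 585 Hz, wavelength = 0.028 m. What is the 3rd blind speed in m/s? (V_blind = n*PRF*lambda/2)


V_blind = 3 * 585 * 0.028 / 2 = 24.6 m/s

24.6 m/s


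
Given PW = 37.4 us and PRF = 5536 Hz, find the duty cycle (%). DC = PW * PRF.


DC = 37.4e-6 * 5536 * 100 = 20.7%

20.7%


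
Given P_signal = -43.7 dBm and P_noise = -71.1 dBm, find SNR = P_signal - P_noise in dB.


SNR = -43.7 - (-71.1) = 27.4 dB

27.4 dB


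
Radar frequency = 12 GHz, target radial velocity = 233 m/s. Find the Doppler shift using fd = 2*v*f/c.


fd = 2 * 233 * 12000000000.0 / 3e8 = 18640.0 Hz

18640.0 Hz


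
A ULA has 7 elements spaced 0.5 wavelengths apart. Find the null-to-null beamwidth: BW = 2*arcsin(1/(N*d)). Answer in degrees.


1/(N*d) = 1/(7*0.5) = 0.285714
BW = 2*arcsin(0.285714) = 33.2 degrees

33.2 degrees


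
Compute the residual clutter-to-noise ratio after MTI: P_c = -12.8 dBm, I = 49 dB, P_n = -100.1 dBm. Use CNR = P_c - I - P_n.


CNR = -12.8 - 49 - (-100.1) = 38.3 dB

38.3 dB


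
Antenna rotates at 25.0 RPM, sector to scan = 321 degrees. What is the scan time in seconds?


t = 321 / (25.0 * 360) * 60 = 2.14 s

2.14 s


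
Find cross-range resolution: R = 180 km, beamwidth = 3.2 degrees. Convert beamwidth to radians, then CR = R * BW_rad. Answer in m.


BW_rad = 0.055850536
CR = 180000 * 0.055850536 = 10053.1 m

10053.1 m


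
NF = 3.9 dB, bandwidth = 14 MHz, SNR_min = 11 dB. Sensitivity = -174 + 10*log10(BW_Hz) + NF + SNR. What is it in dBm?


10*log10(14000000.0) = 71.46
S = -174 + 71.46 + 3.9 + 11 = -87.6 dBm

-87.6 dBm


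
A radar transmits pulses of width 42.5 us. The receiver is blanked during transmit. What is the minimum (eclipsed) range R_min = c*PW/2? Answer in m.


R_min = 3e8 * 42.5e-6 / 2 = 6375.0 m

6375.0 m


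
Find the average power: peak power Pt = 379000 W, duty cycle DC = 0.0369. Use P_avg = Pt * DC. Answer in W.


P_avg = 379000 * 0.0369 = 13985.1 W

13985.1 W


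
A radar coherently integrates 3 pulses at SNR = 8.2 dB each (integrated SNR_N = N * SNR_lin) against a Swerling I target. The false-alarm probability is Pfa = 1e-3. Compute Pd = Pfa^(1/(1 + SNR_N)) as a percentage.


SNR_lin = 10^(8.2/10) = 6.60693
SNR_N = 3 * 6.60693 = 19.82079
1/(1 + SNR_N) = 1/20.82079 = 0.0480289
Pd = (1e-3)^0.0480289 = 0.71765
Pd = 71.8%

71.8%


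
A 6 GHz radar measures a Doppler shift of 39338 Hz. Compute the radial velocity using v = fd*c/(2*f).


v = 39338 * 3e8 / (2 * 6000000000.0) = 983.5 m/s

983.5 m/s


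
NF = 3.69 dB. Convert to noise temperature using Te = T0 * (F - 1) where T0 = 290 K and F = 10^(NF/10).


NF_lin = 10^(3.69/10) = 2.338837
Te = 290 * (2.338837 - 1) = 388.3 K

388.3 K


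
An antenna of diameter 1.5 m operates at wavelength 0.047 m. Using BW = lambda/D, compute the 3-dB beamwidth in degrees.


BW_rad = 0.047 / 1.5 = 0.031333
BW_deg = 1.8 degrees

1.8 degrees


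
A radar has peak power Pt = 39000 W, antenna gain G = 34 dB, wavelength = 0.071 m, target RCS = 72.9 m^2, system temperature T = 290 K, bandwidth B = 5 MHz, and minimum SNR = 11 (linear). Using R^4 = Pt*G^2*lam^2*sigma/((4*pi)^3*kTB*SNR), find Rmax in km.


G_lin = 10^(34/10) = 2511.886432
R^4 = 39000 * 2511.886432^2 * 0.071^2 * 72.9 / ((4*pi)^3 * 1.38e-23 * 290 * 5000000.0 * 11)
R^4 = 2.07033e20 m^4
R_max = (2.07033e20)^(1/4) = 119952.7 m = 120.0 km

120.0 km


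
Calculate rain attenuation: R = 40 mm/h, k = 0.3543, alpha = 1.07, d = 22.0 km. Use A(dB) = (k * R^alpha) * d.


gamma = 0.3543 * 40^1.07 = 18.347434 dB/km
A = 18.347434 * 22.0 = 403.64 dB

403.64 dB


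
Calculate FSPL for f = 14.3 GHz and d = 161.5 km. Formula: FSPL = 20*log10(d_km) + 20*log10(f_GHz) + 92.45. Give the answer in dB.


20*log10(161.5) = 44.16
20*log10(14.3) = 23.11
FSPL = 159.7 dB

159.7 dB


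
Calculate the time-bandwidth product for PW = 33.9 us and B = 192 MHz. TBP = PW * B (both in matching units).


TBP = 33.9 * 192 = 6508.8

6508.8


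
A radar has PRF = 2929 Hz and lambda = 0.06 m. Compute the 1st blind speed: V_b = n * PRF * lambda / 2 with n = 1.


V_blind = 1 * 2929 * 0.06 / 2 = 87.9 m/s

87.9 m/s


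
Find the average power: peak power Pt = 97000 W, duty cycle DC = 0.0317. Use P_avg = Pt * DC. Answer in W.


P_avg = 97000 * 0.0317 = 3074.9 W

3074.9 W


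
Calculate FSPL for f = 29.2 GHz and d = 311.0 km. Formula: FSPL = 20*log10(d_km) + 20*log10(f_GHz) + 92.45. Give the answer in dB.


20*log10(311.0) = 49.86
20*log10(29.2) = 29.31
FSPL = 171.6 dB

171.6 dB


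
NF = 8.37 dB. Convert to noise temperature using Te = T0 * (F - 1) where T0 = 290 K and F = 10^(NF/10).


NF_lin = 10^(8.37/10) = 6.870684
Te = 290 * (6.870684 - 1) = 1702.5 K

1702.5 K


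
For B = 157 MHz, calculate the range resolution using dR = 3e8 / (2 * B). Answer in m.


dR = 3e8 / (2 * 157000000.0) = 0.96 m

0.96 m


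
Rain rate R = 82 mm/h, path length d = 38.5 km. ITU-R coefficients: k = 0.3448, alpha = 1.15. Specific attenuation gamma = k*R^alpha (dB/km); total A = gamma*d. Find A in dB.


gamma = 0.3448 * 82^1.15 = 54.758707 dB/km
A = 54.758707 * 38.5 = 2108.21 dB

2108.21 dB


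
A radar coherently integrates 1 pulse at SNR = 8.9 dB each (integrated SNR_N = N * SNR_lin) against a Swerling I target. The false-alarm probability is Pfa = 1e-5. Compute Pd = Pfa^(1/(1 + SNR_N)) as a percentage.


SNR_lin = 10^(8.9/10) = 7.76247
SNR_N = 1 * 7.76247 = 7.76247
1/(1 + SNR_N) = 1/8.76247 = 0.1141231
Pd = (1e-5)^0.1141231 = 0.26877
Pd = 26.9%

26.9%


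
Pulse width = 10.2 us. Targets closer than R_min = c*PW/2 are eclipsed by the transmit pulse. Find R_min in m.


R_min = 3e8 * 10.2e-6 / 2 = 1530.0 m

1530.0 m


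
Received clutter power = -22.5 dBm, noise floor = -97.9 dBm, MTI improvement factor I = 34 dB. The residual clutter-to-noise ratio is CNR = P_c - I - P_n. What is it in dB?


CNR = -22.5 - 34 - (-97.9) = 41.4 dB

41.4 dB


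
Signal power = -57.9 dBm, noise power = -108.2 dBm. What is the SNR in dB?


SNR = -57.9 - (-108.2) = 50.3 dB

50.3 dB


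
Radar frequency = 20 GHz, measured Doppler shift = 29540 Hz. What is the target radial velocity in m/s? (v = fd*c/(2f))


v = 29540 * 3e8 / (2 * 20000000000.0) = 221.6 m/s

221.6 m/s


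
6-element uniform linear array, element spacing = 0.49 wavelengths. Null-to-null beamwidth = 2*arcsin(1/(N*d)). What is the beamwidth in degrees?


1/(N*d) = 1/(6*0.49) = 0.340136
BW = 2*arcsin(0.340136) = 39.8 degrees

39.8 degrees


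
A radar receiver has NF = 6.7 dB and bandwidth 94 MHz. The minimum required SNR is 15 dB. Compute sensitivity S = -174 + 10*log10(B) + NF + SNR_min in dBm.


10*log10(94000000.0) = 79.73
S = -174 + 79.73 + 6.7 + 15 = -72.6 dBm

-72.6 dBm


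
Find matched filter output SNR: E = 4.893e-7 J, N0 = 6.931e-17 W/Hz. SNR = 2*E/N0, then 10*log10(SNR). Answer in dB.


SNR_lin = 2 * 4.893e-7 / 6.931e-17 = 1.412e10
SNR_dB = 10*log10(1.412e10) = 101.5 dB

101.5 dB


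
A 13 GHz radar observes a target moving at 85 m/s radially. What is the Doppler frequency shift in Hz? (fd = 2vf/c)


fd = 2 * 85 * 13000000000.0 / 3e8 = 7366.7 Hz

7366.7 Hz


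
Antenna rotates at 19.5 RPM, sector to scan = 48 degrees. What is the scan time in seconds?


t = 48 / (19.5 * 360) * 60 = 0.41 s

0.41 s


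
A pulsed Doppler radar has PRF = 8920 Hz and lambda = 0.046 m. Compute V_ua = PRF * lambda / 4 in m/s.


V_ua = 8920 * 0.046 / 4 = 102.6 m/s

102.6 m/s


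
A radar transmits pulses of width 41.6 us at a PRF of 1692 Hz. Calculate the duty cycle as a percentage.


DC = 41.6e-6 * 1692 * 100 = 7.04%

7.04%


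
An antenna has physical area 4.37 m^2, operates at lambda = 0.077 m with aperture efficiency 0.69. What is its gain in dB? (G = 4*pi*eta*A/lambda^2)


G_linear = 4*pi*0.69*4.37/0.077^2 = 6390.85
G_dB = 10*log10(6390.85) = 38.1 dB

38.1 dB


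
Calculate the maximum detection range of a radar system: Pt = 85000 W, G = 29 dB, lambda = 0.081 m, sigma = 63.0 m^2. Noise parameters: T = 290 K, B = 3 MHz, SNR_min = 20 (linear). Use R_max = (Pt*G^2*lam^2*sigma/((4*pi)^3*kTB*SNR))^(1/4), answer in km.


G_lin = 10^(29/10) = 794.328235
R^4 = 85000 * 794.328235^2 * 0.081^2 * 63.0 / ((4*pi)^3 * 1.38e-23 * 290 * 3000000.0 * 20)
R^4 = 4.65234e19 m^4
R_max = (4.65234e19)^(1/4) = 82588.2 m = 82.6 km

82.6 km


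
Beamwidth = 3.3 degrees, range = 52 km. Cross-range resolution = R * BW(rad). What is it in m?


BW_rad = 0.057595865
CR = 52000 * 0.057595865 = 2995.0 m

2995.0 m


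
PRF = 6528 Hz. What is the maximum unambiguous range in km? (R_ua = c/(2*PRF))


R_ua = 3e8 / (2 * 6528) = 22977.9 m = 23.0 km

23.0 km


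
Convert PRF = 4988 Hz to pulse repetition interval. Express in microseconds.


PRI = 1/4988 = 0.0002004812 s = 200.5 us

200.5 us


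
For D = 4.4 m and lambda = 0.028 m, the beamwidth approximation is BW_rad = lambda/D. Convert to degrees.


BW_rad = 0.028 / 4.4 = 0.006364
BW_deg = 0.36 degrees

0.36 degrees


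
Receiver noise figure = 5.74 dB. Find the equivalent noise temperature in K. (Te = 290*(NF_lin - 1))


NF_lin = 10^(5.74/10) = 3.74973
Te = 290 * (3.74973 - 1) = 797.4 K

797.4 K


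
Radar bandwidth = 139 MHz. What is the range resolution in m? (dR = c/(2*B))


dR = 3e8 / (2 * 139000000.0) = 1.08 m

1.08 m


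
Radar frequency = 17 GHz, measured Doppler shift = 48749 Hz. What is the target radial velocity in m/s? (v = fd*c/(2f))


v = 48749 * 3e8 / (2 * 17000000000.0) = 430.1 m/s

430.1 m/s


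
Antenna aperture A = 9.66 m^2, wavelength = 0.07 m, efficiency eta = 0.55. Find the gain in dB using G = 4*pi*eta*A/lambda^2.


G_linear = 4*pi*0.55*9.66/0.07^2 = 13625.54
G_dB = 10*log10(13625.54) = 41.3 dB

41.3 dB


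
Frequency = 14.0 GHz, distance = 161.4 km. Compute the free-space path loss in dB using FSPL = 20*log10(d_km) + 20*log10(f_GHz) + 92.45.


20*log10(161.4) = 44.16
20*log10(14.0) = 22.92
FSPL = 159.5 dB

159.5 dB


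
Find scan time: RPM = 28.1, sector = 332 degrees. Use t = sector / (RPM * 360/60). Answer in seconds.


t = 332 / (28.1 * 360) * 60 = 1.97 s

1.97 s


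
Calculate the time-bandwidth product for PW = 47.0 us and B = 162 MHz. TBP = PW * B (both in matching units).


TBP = 47.0 * 162 = 7614.0

7614.0


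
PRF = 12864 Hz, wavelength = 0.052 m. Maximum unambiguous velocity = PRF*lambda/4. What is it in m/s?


V_ua = 12864 * 0.052 / 4 = 167.2 m/s

167.2 m/s


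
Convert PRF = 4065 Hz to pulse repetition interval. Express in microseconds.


PRI = 1/4065 = 0.0002460025 s = 246.0 us

246.0 us


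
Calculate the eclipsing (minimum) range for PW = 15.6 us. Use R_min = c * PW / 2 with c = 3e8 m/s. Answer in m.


R_min = 3e8 * 15.6e-6 / 2 = 2340.0 m

2340.0 m


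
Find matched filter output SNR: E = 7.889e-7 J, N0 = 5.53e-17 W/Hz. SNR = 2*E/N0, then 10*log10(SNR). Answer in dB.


SNR_lin = 2 * 7.889e-7 / 5.53e-17 = 2.853e10
SNR_dB = 10*log10(2.853e10) = 104.6 dB

104.6 dB


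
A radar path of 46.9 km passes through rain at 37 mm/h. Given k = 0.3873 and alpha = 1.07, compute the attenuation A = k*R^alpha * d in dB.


gamma = 0.3873 * 37^1.07 = 18.451146 dB/km
A = 18.451146 * 46.9 = 865.36 dB

865.36 dB


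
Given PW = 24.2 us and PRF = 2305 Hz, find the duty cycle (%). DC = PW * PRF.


DC = 24.2e-6 * 2305 * 100 = 5.58%

5.58%


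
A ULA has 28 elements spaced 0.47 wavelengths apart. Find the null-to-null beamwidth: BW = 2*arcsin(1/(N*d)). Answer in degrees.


1/(N*d) = 1/(28*0.47) = 0.075988
BW = 2*arcsin(0.075988) = 8.7 degrees

8.7 degrees


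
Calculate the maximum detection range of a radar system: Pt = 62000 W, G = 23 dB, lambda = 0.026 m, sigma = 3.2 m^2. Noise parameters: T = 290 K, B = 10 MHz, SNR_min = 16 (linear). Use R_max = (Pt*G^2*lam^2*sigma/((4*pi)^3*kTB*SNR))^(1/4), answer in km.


G_lin = 10^(23/10) = 199.526231
R^4 = 62000 * 199.526231^2 * 0.026^2 * 3.2 / ((4*pi)^3 * 1.38e-23 * 290 * 10000000.0 * 16)
R^4 = 4.20205e15 m^4
R_max = (4.20205e15)^(1/4) = 8051.3 m = 8.1 km

8.1 km


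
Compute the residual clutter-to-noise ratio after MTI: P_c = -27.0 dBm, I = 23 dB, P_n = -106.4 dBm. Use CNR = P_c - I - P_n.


CNR = -27.0 - 23 - (-106.4) = 56.4 dB

56.4 dB


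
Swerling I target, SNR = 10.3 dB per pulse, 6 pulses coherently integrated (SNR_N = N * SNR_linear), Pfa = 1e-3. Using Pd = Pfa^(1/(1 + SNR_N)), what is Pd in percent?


SNR_lin = 10^(10.3/10) = 10.71519
SNR_N = 6 * 10.71519 = 64.29114
1/(1 + SNR_N) = 1/65.29114 = 0.015316
Pd = (1e-3)^0.015316 = 0.89961
Pd = 90.0%

90.0%


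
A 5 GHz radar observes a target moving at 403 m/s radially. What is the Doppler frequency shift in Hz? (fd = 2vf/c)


fd = 2 * 403 * 5000000000.0 / 3e8 = 13433.3 Hz

13433.3 Hz


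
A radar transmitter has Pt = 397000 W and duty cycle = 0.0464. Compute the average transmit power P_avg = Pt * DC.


P_avg = 397000 * 0.0464 = 18420.8 W

18420.8 W


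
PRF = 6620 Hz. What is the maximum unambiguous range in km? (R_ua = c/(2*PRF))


R_ua = 3e8 / (2 * 6620) = 22658.6 m = 22.7 km

22.7 km


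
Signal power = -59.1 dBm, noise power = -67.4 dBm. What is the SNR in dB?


SNR = -59.1 - (-67.4) = 8.3 dB

8.3 dB


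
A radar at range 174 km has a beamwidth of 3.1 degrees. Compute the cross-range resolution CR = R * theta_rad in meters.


BW_rad = 0.054105207
CR = 174000 * 0.054105207 = 9414.3 m

9414.3 m


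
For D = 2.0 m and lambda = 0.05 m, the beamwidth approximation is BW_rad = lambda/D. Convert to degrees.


BW_rad = 0.05 / 2.0 = 0.025
BW_deg = 1.43 degrees

1.43 degrees


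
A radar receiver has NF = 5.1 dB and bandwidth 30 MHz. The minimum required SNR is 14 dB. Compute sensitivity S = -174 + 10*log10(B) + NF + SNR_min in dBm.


10*log10(30000000.0) = 74.77
S = -174 + 74.77 + 5.1 + 14 = -80.1 dBm

-80.1 dBm


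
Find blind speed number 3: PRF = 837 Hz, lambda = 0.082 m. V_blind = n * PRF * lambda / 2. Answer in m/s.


V_blind = 3 * 837 * 0.082 / 2 = 103.0 m/s

103.0 m/s


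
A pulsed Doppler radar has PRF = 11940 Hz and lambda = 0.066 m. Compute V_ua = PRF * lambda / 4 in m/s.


V_ua = 11940 * 0.066 / 4 = 197.0 m/s

197.0 m/s


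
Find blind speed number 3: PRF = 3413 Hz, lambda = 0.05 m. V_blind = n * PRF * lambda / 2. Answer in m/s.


V_blind = 3 * 3413 * 0.05 / 2 = 256.0 m/s

256.0 m/s


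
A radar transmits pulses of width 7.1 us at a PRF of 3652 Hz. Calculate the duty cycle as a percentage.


DC = 7.1e-6 * 3652 * 100 = 2.59%

2.59%


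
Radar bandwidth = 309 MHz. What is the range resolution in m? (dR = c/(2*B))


dR = 3e8 / (2 * 309000000.0) = 0.49 m

0.49 m


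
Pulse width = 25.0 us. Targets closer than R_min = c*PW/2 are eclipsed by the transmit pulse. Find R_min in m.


R_min = 3e8 * 25.0e-6 / 2 = 3750.0 m

3750.0 m


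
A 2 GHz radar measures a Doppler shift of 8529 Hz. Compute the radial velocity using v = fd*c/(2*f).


v = 8529 * 3e8 / (2 * 2000000000.0) = 639.7 m/s

639.7 m/s


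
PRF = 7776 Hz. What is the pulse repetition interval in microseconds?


PRI = 1/7776 = 0.0001286008 s = 128.6 us

128.6 us


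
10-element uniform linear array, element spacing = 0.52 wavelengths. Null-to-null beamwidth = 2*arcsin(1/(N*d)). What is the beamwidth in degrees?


1/(N*d) = 1/(10*0.52) = 0.192308
BW = 2*arcsin(0.192308) = 22.2 degrees

22.2 degrees


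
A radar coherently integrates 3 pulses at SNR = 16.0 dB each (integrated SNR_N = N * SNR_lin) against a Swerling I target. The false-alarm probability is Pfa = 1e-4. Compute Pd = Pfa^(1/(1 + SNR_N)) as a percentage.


SNR_lin = 10^(16.0/10) = 39.81072
SNR_N = 3 * 39.81072 = 119.43216
1/(1 + SNR_N) = 1/120.43216 = 0.0083034
Pd = (1e-4)^0.0083034 = 0.92637
Pd = 92.6%

92.6%


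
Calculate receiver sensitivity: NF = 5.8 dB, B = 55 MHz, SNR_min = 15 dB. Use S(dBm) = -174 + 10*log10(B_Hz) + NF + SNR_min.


10*log10(55000000.0) = 77.4
S = -174 + 77.4 + 5.8 + 15 = -75.8 dBm

-75.8 dBm


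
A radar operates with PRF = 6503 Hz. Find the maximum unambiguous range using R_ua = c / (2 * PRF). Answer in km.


R_ua = 3e8 / (2 * 6503) = 23066.3 m = 23.1 km

23.1 km


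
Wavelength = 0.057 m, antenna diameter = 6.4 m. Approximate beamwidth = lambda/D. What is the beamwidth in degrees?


BW_rad = 0.057 / 6.4 = 0.008906
BW_deg = 0.51 degrees

0.51 degrees


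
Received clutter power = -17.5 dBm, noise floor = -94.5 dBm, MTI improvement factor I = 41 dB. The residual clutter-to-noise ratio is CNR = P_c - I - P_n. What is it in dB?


CNR = -17.5 - 41 - (-94.5) = 36.0 dB

36.0 dB


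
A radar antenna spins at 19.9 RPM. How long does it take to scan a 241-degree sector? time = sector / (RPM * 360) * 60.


t = 241 / (19.9 * 360) * 60 = 2.02 s

2.02 s


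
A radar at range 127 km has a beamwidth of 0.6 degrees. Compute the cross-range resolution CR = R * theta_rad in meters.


BW_rad = 0.010471976
CR = 127000 * 0.010471976 = 1329.9 m

1329.9 m


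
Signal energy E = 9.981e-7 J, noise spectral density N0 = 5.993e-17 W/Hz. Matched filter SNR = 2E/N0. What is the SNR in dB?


SNR_lin = 2 * 9.981e-7 / 5.993e-17 = 3.331e10
SNR_dB = 10*log10(3.331e10) = 105.2 dB

105.2 dB


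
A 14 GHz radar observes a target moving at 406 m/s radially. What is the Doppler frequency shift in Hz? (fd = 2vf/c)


fd = 2 * 406 * 14000000000.0 / 3e8 = 37893.3 Hz

37893.3 Hz


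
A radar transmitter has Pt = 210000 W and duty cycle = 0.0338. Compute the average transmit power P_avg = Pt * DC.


P_avg = 210000 * 0.0338 = 7098.0 W

7098.0 W


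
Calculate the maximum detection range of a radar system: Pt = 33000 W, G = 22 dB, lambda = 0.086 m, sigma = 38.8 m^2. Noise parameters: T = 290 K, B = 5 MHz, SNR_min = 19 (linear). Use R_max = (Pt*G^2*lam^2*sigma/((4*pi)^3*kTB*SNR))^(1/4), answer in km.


G_lin = 10^(22/10) = 158.489319
R^4 = 33000 * 158.489319^2 * 0.086^2 * 38.8 / ((4*pi)^3 * 1.38e-23 * 290 * 5000000.0 * 19)
R^4 = 3.15292e17 m^4
R_max = (3.15292e17)^(1/4) = 23696.2 m = 23.7 km

23.7 km


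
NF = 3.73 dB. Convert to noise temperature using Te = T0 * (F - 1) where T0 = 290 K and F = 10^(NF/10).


NF_lin = 10^(3.73/10) = 2.360478
Te = 290 * (2.360478 - 1) = 394.5 K

394.5 K


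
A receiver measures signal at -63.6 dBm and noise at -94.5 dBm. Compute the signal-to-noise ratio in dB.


SNR = -63.6 - (-94.5) = 30.9 dB

30.9 dB


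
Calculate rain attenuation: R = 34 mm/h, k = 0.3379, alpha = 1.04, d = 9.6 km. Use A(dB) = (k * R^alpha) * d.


gamma = 0.3379 * 34^1.04 = 13.228977 dB/km
A = 13.228977 * 9.6 = 127.0 dB

127.0 dB


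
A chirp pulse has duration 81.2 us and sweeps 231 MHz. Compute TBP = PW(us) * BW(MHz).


TBP = 81.2 * 231 = 18757.2

18757.2


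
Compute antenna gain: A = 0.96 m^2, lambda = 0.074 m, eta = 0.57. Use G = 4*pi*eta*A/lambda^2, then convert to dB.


G_linear = 4*pi*0.57*0.96/0.074^2 = 1255.72
G_dB = 10*log10(1255.72) = 31.0 dB

31.0 dB


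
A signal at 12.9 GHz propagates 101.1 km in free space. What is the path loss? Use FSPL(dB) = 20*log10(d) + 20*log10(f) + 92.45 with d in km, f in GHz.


20*log10(101.1) = 40.1
20*log10(12.9) = 22.21
FSPL = 154.8 dB

154.8 dB


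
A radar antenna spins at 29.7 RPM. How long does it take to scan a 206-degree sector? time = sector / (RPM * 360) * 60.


t = 206 / (29.7 * 360) * 60 = 1.16 s

1.16 s


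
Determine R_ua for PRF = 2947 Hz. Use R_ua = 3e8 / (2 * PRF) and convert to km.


R_ua = 3e8 / (2 * 2947) = 50899.2 m = 50.9 km

50.9 km


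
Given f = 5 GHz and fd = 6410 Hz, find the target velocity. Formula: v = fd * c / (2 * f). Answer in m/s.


v = 6410 * 3e8 / (2 * 5000000000.0) = 192.3 m/s

192.3 m/s


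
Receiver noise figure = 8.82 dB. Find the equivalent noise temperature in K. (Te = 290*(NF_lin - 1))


NF_lin = 10^(8.82/10) = 7.62079
Te = 290 * (7.62079 - 1) = 1920.0 K

1920.0 K


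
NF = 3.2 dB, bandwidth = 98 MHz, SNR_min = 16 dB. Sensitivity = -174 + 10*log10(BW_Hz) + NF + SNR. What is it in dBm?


10*log10(98000000.0) = 79.91
S = -174 + 79.91 + 3.2 + 16 = -74.9 dBm

-74.9 dBm


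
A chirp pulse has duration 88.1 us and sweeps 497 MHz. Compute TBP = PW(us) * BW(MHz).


TBP = 88.1 * 497 = 43785.7

43785.7


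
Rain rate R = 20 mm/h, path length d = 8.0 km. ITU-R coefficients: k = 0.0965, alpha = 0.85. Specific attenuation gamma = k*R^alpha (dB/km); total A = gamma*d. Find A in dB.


gamma = 0.0965 * 20^0.85 = 1.23141 dB/km
A = 1.23141 * 8.0 = 9.85 dB

9.85 dB


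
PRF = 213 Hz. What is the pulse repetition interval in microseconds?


PRI = 1/213 = 0.0046948357 s = 4694.8 us

4694.8 us


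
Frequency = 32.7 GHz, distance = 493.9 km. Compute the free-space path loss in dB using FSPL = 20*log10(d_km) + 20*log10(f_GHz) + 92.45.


20*log10(493.9) = 53.87
20*log10(32.7) = 30.29
FSPL = 176.6 dB

176.6 dB


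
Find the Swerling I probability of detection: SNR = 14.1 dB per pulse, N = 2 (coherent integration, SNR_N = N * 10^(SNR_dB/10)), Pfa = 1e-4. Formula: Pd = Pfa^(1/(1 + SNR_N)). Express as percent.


SNR_lin = 10^(14.1/10) = 25.70396
SNR_N = 2 * 25.70396 = 51.40792
1/(1 + SNR_N) = 1/52.40792 = 0.0190811
Pd = (1e-4)^0.0190811 = 0.83883
Pd = 83.9%

83.9%


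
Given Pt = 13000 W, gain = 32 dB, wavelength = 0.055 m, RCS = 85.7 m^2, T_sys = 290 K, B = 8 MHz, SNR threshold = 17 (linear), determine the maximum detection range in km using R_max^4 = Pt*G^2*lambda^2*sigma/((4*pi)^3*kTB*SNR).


G_lin = 10^(32/10) = 1584.893192
R^4 = 13000 * 1584.893192^2 * 0.055^2 * 85.7 / ((4*pi)^3 * 1.38e-23 * 290 * 8000000.0 * 17)
R^4 = 7.83798e18 m^4
R_max = (7.83798e18)^(1/4) = 52911.6 m = 52.9 km

52.9 km


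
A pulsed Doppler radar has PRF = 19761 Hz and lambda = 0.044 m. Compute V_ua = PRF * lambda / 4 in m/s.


V_ua = 19761 * 0.044 / 4 = 217.4 m/s

217.4 m/s


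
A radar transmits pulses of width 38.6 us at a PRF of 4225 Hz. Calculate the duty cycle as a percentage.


DC = 38.6e-6 * 4225 * 100 = 16.31%

16.31%
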